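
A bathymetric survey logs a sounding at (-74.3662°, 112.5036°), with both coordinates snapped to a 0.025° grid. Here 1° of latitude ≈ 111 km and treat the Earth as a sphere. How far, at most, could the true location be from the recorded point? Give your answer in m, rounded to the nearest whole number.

With a 0.025° grid the true value lies within half a step, ±0.025°/2 = ±0.0125°, of the stored one.
North–south component: 0.0125° × 111000 = 1387.5 m.
Longitude error → 0.0125 × 111000 × cos 74.3662° = 0.0125 × 111000 × 0.2695 ≈ 373.915 m.
The two errors are perpendicular, so the maximum displacement is √(1387.5² + 373.915²) ≈ 1437 m.

1437 m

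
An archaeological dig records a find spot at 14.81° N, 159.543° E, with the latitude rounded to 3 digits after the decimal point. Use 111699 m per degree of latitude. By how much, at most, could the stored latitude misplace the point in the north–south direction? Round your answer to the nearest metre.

Rounding to 3 decimal places leaves the latitude within ±0.0005° of the true value.
Along the meridian that is 0.0005° × 111699 m/° = 55.8495 m.

56 metres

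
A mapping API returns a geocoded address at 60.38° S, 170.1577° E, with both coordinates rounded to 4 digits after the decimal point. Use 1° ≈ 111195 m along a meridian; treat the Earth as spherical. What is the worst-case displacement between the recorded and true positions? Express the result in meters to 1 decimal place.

6.2 meters

Rounding to 4 decimal places leaves each coordinate within ±5e-05° of the true value.
Latitude error → 5e-05 × 111195 = 5.55975 m along the meridian.
East–west component at 60.38°: 5e-05° × 111195 × cos 60.38° ≈ 5e-05 × 54957.6 ≈ 2.74788 m.
Combining orthogonally: (5.55975² + 2.74788²)^½ ≈ 6.20175 m.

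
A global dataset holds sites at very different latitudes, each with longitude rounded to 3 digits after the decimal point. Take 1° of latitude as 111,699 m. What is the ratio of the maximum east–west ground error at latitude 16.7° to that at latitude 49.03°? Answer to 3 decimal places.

1.461

Rounding to 3 decimal places leaves the longitude within ±0.0005° of the true value.
At 16.7°: 0.0005° × 111699 × cos 16.7° = 0.0005 × 111699 × 0.9578 ≈ 53.494 m.
Error at 49.03° = 0.0005° × 111699 × cos 49.03° ≈ 55.849 × 0.6557 = 36.618 m.
Ratio: 53.494 / 36.618 = cos 16.7° / cos 49.03° ≈ 1.4608.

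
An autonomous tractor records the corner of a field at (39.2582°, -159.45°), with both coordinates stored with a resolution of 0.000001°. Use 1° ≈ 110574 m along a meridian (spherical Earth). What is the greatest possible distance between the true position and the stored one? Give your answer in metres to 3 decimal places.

With a 0.000001° grid the true value lies within half a step, ±0.000001°/2 = ±5e-07°, of the stored one.
North–south component: 5e-07° × 110574 = 0.055287 m.
Longitude error → 5e-07 × 110574 × cos 39.2582° = 5e-07 × 110574 × 0.7743 ≈ 0.0428088 m.
Worst case both components are at the extreme and orthogonal: √(0.055287² + 0.0428088²) ≈ 0.0699232 m.

0.070 metres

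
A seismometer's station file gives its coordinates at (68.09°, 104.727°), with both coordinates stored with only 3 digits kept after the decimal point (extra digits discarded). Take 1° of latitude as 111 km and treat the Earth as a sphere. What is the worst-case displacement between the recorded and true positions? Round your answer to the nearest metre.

Truncating at 3 decimal places can drop up to a full unit in the last place, so each coordinate may be off by as much as 0.001°.
North–south component: 0.001° × 111000 = 111 m.
E–W at 68.09°: 0.001° × 111000 × cos 68.09° = 0.001 × 111000 × 0.3731 ≈ 41.4196 m.
The two errors are perpendicular, so the maximum displacement is √(111² + 41.4196²) ≈ 118.476 m.

118 metres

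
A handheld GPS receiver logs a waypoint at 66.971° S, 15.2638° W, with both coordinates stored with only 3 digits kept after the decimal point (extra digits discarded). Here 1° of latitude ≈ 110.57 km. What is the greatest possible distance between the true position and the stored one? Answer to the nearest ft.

Truncating at 3 decimal places can drop up to a full unit in the last place, so each coordinate may be off by as much as 0.001°.
Latitude error → 0.001 × 110570 = 110.57 m along the meridian.
Longitude error → 0.001 × 110570 × cos 66.971° = 0.001 × 110570 × 0.3912 ≈ 43.2547 m.
Combining orthogonally: (110.57² + 43.2547²)^½ ≈ 118.729 m.
Converting: 118.729 m × 3.2808 ft/m ≈ 389.53 ft.

390 ft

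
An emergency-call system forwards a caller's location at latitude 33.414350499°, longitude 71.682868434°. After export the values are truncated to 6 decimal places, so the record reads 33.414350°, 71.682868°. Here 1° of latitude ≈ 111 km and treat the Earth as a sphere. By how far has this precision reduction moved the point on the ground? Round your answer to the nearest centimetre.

Δlat = 33.414350499 − 33.414350 = +0.000000499°; Δlon = 71.682868434 − 71.682868 = +0.000000434°.
N–S: 0.000000499° × 111000 m/° = 0.055389 m.
East–west at this latitude: 0.000000434° × 111000 × cos 33.4143° ≈ 0.000000434 × 92652.8 = 0.0402113 m.
Hypotenuse of the two orthogonal shifts: √(0.055389² + 0.0402113²) = 0.0684463 m.
That is 0.0684463 m = 6.8446 cm.

7 centimetres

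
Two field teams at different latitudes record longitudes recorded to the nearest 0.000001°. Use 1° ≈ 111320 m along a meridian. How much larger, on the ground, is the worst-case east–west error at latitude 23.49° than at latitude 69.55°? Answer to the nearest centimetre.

3 centimetres

Rounding to 6 decimal places leaves the longitude within ±5e-07° of the true value.
Error at 23.49° = 5e-07° × 111320 × cos 23.49° ≈ 0.05566 × 0.9171 = 0.051047 m.
Error at 69.55° = 5e-07° × 111320 × cos 69.55° ≈ 0.05566 × 0.3494 = 0.019447 m.
Difference: 0.051047 − 0.019447 = 0.0316 m.
That is 0.0316004 m = 3.16 cm.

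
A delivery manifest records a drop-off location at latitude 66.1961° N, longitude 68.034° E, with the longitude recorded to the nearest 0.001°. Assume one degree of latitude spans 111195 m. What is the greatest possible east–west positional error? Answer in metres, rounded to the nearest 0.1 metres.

22.4 metres

Rounding to 3 decimal places leaves the longitude within ±0.0005° of the true value.
One degree of longitude at 66.1961° is 111195 × cos 66.1961° ≈ 111195 × 0.4036 = 44879.1 m.
Maximum E–W displacement: 0.0005 × 44879.1 = 22.4396 m.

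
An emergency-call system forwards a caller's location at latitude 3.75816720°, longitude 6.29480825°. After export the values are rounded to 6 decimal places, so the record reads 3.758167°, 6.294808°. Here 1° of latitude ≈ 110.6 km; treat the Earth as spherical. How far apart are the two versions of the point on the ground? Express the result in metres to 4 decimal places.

Δlat = 3.75816720 − 3.758167 = +0.00000020°; Δlon = 6.29480825 − 6.294808 = +0.00000025°.
N–S: 0.00000020° × 110600 m/° = 0.02212 m.
E–W at 3.75817°: 0.00000025° × 110600 × cos 3.75817° = 0.00000025 × 110600 × 0.9978 ≈ 0.0275905 m.
Combined displacement = (0.02212² + 0.0275905²)^½ ≈ 0.0353629 m.

0.0354 metres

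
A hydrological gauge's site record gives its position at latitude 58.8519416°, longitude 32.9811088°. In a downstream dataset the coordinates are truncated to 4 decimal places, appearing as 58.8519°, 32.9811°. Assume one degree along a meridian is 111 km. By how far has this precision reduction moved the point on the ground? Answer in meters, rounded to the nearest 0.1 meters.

4.6 meters

The latitude changed by +0.0000416° and the longitude by +0.0000088°.
N–S: 0.0000416° × 111000 m/° = 4.6176 m.
E–W at 58.8519°: 0.0000088° × 111000 × cos 58.8519° = 0.0000088 × 111000 × 0.5173 ≈ 0.505252 m.
Combined displacement = (4.6176² + 0.505252²)^½ ≈ 4.64516 m.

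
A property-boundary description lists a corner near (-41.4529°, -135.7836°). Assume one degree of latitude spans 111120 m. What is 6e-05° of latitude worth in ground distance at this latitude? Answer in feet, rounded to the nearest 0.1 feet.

21.9 feet

6e-05° × 111120 m/° = 6.6672 m.
In feet: 6.6672 m ÷ 0.3048 ≈ 21.874 ft.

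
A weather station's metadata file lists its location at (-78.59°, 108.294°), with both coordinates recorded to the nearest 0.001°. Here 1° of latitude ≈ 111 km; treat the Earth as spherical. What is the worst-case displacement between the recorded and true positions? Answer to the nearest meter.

57 meters

Rounding to 3 decimal places leaves each coordinate within ±0.0005° of the true value.
Latitude error → 0.0005 × 111000 = 55.5 m along the meridian.
East–west component at 78.59°: 0.0005° × 111000 × cos 78.59° ≈ 0.0005 × 21959 ≈ 10.9795 m.
Worst case both components are at the extreme and orthogonal: √(55.5² + 10.9795²) ≈ 56.5756 m.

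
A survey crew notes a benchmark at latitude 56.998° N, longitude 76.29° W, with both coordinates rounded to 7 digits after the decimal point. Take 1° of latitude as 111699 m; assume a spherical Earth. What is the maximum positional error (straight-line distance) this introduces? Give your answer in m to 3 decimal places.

Rounding to 7 decimal places leaves each coordinate within ±5e-08° of the true value.
N–S: 5e-08° × 111699 m/° = 0.00558495 m.
Longitude error → 5e-08 × 111699 × cos 56.998° = 5e-08 × 111699 × 0.5447 ≈ 0.00304195 m.
Combining orthogonally: (0.00558495² + 0.00304195²)^½ ≈ 0.00635965 m.

0.006 m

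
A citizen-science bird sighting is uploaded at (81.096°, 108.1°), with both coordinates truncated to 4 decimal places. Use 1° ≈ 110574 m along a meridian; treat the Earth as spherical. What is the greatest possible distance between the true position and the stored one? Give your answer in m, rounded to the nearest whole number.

11 m

Truncating at 4 decimal places can drop up to a full unit in the last place, so each coordinate may be off by as much as 0.0001°.
Latitude error → 0.0001 × 110574 = 11.0574 m along the meridian.
E–W at 81.096°: 0.0001° × 110574 × cos 81.096° = 0.0001 × 110574 × 0.1548 ≈ 1.71146 m.
Worst case both components are at the extreme and orthogonal: √(11.0574² + 1.71146²) ≈ 11.1891 m.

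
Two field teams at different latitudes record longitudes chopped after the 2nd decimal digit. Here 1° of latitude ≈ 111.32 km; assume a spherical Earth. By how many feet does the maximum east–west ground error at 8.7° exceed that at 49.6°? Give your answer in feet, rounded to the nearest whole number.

Truncating at 2 decimal places can drop up to a full unit in the last place, so the longitude may be off by as much as 0.01°.
At 8.7°: 0.01° × 111320 × cos 8.7° = 0.01 × 111320 × 0.9885 ≈ 1100.4 m.
Error at 49.6° = 0.01° × 111320 × cos 49.6° ≈ 1113.2 × 0.6481 = 721.49 m.
So the lower-latitude error exceeds the higher by 1100.4 − 721.49 = 378.9 m.
Converting: 378.904 m × 3.2808 ft/m ≈ 1243.1 ft.

1243 feet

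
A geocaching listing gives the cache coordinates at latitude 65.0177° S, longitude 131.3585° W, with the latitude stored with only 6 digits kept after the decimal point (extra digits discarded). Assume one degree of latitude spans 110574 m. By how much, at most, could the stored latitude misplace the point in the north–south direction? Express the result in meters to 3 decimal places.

Truncating at 6 decimal places can drop up to a full unit in the last place, so the latitude may be off by as much as 1e-06°.
So the N–S error is at most 1e-06 × 110574 = 0.110574 m.

0.111 meters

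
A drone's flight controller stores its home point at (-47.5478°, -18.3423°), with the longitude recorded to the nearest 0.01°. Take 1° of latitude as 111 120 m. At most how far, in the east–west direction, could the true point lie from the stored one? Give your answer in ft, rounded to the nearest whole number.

1230 ft

Rounding to 2 decimal places leaves the longitude within ±0.005° of the true value.
At latitude 47.5478° a degree of longitude spans 111120 m × cos 47.5478° = 111120 × 0.6750 ≈ 75003.2 m.
East–west error: 0.005° × 75003.2 m/° ≈ 375.016 m.
In feet: 375.016 m ÷ 0.3048 ≈ 1230.4 ft.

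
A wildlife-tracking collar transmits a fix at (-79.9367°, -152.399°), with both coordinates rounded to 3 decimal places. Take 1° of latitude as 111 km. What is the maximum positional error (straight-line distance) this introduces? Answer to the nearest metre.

Rounding to 3 decimal places leaves each coordinate within ±0.0005° of the true value.
North–south component: 0.0005° × 111000 = 55.5 m.
East–west component at 79.9367°: 0.0005° × 111000 × cos 79.9367° ≈ 0.0005 × 19395.7 ≈ 9.69785 m.
Combining orthogonally: (55.5² + 9.69785²)^½ ≈ 56.3409 m.

56 metres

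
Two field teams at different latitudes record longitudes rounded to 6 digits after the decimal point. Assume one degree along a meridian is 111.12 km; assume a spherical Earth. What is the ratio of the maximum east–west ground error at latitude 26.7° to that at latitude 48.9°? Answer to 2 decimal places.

1.36

Rounding to 6 decimal places leaves the longitude within ±5e-07° of the true value.
Error at 26.7° = 5e-07° × 111120 × cos 26.7° ≈ 0.05556 × 0.8934 = 0.049636 m.
Error at 48.9° = 5e-07° × 111120 × cos 48.9° ≈ 0.05556 × 0.6574 = 0.036524 m.
The ratio reduces to cos 26.7° / cos 48.9° = 0.8934/0.6574 ≈ 1.3590.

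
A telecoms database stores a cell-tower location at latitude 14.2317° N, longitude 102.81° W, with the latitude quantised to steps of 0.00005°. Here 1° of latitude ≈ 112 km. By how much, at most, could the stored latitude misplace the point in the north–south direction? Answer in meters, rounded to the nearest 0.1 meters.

With a 0.00005° grid the true value lies within half a step, ±0.00005°/2 = ±2.5e-05°, of the stored one.
So the N–S error is at most 2.5e-05 × 112000 = 2.8 m.

2.8 meters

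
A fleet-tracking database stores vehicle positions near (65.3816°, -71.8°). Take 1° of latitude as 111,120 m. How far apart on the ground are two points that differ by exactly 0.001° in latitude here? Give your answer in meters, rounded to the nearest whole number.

111 meters

Along a meridian 0.001° is 0.001 × 111120 = 111.12 m.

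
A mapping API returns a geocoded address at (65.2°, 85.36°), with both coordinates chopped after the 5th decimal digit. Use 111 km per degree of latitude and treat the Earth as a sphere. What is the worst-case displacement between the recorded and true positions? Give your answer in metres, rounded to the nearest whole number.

1 metres

Truncating at 5 decimal places can drop up to a full unit in the last place, so each coordinate may be off by as much as 1e-05°.
N–S: 1e-05° × 111000 m/° = 1.11 m.
E–W at 65.2°: 1e-05° × 111000 × cos 65.2° = 1e-05 × 111000 × 0.4195 ≈ 0.465592 m.
Worst case both components are at the extreme and orthogonal: √(1.11² + 0.465592²) ≈ 1.20369 m.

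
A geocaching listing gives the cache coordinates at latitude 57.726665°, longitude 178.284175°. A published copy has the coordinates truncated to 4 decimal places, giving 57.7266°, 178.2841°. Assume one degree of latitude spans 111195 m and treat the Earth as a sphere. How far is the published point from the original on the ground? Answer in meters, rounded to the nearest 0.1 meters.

Δlat = 57.726665 − 57.7266 = +0.000065°; Δlon = 178.284175 − 178.2841 = +0.000075°.
N–S: 0.000065° × 111195 m/° = 7.22767 m.
East–west at this latitude: 0.000075° × 111195 × cos 57.7266° ≈ 0.000075 × 59373.7 = 4.45303 m.
Hypotenuse of the two orthogonal shifts: √(7.22767² + 4.45303²) = 8.48933 m.

8.5 meters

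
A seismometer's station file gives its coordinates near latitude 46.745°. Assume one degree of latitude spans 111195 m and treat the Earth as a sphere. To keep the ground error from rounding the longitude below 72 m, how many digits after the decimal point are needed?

3 decimal places

At 46.745° one degree of longitude covers 111195 × cos 46.745° ≈ 111195 × 0.6852 ≈ 76196 m.
With N decimal places the half-ulp bound is 0.5·10⁻ᴺ°, or 0.5·10⁻ᴺ × 76196 m on the ground.
Setting 38098 × 10⁻ᴺ ≤ 72 gives 10ᴺ ≥ 529.1, i.e. N ≥ 2.72.
N = 2 would give 381 m (too coarse); N = 3 gives 38.1 m ≤ 72 m.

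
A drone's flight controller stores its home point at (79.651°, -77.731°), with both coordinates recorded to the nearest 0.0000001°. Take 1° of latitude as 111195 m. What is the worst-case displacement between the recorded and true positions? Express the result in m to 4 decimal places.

Rounding to 7 decimal places leaves each coordinate within ±5e-08° of the true value.
N–S: 5e-08° × 111195 m/° = 0.00555975 m.
Longitude error → 5e-08 × 111195 × cos 79.651° = 5e-08 × 111195 × 0.1796 ≈ 0.000998773 m.
Worst case both components are at the extreme and orthogonal: √(0.00555975² + 0.000998773²) ≈ 0.00564875 m.

0.0056 m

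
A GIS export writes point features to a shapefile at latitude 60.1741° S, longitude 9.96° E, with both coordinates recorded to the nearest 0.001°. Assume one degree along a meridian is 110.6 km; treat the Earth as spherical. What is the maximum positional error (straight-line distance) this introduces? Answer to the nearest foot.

Rounding to 3 decimal places leaves each coordinate within ±0.0005° of the true value.
N–S: 0.0005° × 110600 m/° = 55.3 m.
E–W at 60.1741°: 0.0005° × 110600 × cos 60.1741° = 0.0005 × 110600 × 0.4974 ≈ 27.5043 m.
The two errors are perpendicular, so the maximum displacement is √(55.3² + 27.5043²) ≈ 61.7623 m.
Converting: 61.7623 m × 3.2808 ft/m ≈ 202.63 ft.

203 feet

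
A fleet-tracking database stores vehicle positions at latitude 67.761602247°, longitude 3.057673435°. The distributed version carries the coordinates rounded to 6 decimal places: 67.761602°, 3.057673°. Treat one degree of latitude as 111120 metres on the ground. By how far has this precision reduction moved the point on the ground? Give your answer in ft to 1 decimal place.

0.1 ft

The latitude changed by +0.000000247° and the longitude by +0.000000435°.
North–south shift: 0.000000247 × 111120 = 0.0274466 m.
E–W at 67.7616°: 0.000000435° × 111120 × cos 67.7616° = 0.000000435 × 111120 × 0.3785 ≈ 0.0182938 m.
Distance: √(0.0274466² + 0.0182938²) ≈ 0.0329845 m.
In feet: 0.0329845 m ÷ 0.3048 ≈ 0.10822 ft.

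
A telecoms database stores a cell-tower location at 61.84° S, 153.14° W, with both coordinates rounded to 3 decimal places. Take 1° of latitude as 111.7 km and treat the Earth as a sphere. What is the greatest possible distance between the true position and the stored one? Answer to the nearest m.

62 m

Rounding to 3 decimal places leaves each coordinate within ±0.0005° of the true value.
North–south component: 0.0005° × 111700 = 55.85 m.
E–W at 61.84°: 0.0005° × 111700 × cos 61.84° = 0.0005 × 111700 × 0.4719 ≈ 26.3576 m.
Combining orthogonally: (55.85² + 26.3576²)^½ ≈ 61.7571 m.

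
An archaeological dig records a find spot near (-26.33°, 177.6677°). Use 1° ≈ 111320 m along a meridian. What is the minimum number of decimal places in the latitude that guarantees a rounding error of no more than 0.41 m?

6

One degree of latitude covers 111320 m.
With N decimal places the half-ulp bound is 0.5·10⁻ᴺ°, or 0.5·10⁻ᴺ × 111320 m on the ground.
Setting 55660 × 10⁻ᴺ ≤ 0.41 gives 10ᴺ ≥ 1.358e+05, i.e. N ≥ 5.13.
At 5 places the error can reach 0.557 m, but 6 places keeps it to 0.0557 m.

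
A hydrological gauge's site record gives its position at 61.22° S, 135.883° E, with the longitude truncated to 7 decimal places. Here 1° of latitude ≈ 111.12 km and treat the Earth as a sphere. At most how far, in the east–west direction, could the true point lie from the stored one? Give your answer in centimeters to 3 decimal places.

0.535 centimeters

Truncating at 7 decimal places can drop up to a full unit in the last place, so the longitude may be off by as much as 1e-07°.
Parallels shrink by cos φ, so at 61.22° a degree of longitude is 111120 × 0.4814 ≈ 53498.5 m.
Maximum E–W displacement: 1e-07 × 53498.5 = 0.00534985 m.
That is 0.00534985 m = 0.53498 cm.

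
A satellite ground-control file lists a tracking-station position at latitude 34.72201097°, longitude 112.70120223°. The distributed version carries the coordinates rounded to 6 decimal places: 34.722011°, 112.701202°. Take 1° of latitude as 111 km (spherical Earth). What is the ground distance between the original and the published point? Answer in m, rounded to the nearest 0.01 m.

Δlat = 34.72201097 − 34.722011 = -0.00000003°; Δlon = 112.70120223 − 112.701202 = +0.00000023°.
North–south shift: -0.00000003 × 111000 = -0.00333 m.
E–W at 34.722°: 0.00000023° × 111000 × cos 34.722° = 0.00000023 × 111000 × 0.8219 ≈ 0.0209838 m.
Distance: √(0.00333² + 0.0209838²) ≈ 0.0212463 m.

0.02 m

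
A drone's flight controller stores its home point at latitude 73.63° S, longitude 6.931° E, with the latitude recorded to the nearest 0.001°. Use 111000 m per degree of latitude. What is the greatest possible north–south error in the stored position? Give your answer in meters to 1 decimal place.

Rounding to 3 decimal places leaves the latitude within ±0.0005° of the true value.
So the N–S error is at most 0.0005 × 111000 = 55.5 m.

55.5 meters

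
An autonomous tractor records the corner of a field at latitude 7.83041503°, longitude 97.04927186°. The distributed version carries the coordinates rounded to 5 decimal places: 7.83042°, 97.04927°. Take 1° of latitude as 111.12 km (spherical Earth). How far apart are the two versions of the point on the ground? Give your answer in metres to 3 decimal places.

The latitude changed by -0.00000497° and the longitude by +0.00000186°.
North–south shift: -0.00000497 × 111120 = -0.552266 m.
East–west at this latitude: 0.00000186° × 111120 × cos 7.83042° ≈ 0.00000186 × 110084 = 0.204756 m.
Combined displacement = (0.552266² + 0.204756²)^½ ≈ 0.589002 m.

0.589 metres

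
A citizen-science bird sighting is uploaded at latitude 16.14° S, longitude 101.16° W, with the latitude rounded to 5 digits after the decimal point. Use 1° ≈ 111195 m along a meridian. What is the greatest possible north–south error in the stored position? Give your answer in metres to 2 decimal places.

0.56 metres

Rounding to 5 decimal places leaves the latitude within ±5e-06° of the true value.
So the N–S error is at most 5e-06 × 111195 = 0.555975 m.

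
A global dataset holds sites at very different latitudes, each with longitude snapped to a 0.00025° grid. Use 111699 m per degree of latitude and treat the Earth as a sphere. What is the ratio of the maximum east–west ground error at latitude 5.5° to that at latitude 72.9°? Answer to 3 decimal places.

3.385

With a 0.00025° grid the true value lies within half a step, ±0.00025°/2 = ±0.000125°, of the stored one.
At 5.5°: 0.000125° × 111699 × cos 5.5° = 0.000125 × 111699 × 0.9954 ≈ 13.898 m.
Error at 72.9° = 0.000125° × 111699 × cos 72.9° ≈ 13.962 × 0.2940 = 4.1055 m.
Ratio: 13.898 / 4.1055 = cos 5.5° / cos 72.9° ≈ 3.3852.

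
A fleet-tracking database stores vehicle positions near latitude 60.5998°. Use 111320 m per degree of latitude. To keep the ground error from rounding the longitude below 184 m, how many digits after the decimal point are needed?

At 60.5998° one degree of longitude covers 111320 × cos 60.5998° ≈ 111320 × 0.4909 ≈ 54647.7 m.
N decimal places → at most half a unit in the last place, 0.5 × 10⁻ᴺ° = 54647.7/2 × 10⁻ᴺ m.
Setting 27323.9 × 10⁻ᴺ ≤ 184 gives 10ᴺ ≥ 148.5, i.e. N ≥ 2.17.
So 3 decimal places suffice (27.3 m); 2 would allow up to 273 m.

3 decimal places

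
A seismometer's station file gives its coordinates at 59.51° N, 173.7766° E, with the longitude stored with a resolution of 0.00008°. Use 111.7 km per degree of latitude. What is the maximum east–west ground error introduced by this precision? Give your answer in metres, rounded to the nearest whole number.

2 metres

With a 0.00008° grid the true value lies within half a step, ±0.00008°/2 = ±4e-05°, of the stored one.
One degree of longitude at 59.51° is 111700 × cos 59.51° ≈ 111700 × 0.5074 = 56675.2 m.
Maximum E–W displacement: 4e-05 × 56675.2 = 2.26701 m.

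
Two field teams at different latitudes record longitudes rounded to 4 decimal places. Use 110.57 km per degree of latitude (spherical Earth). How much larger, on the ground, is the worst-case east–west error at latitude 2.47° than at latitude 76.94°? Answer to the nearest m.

Rounding to 4 decimal places leaves the longitude within ±5e-05° of the true value.
At 2.47°: 5e-05° × 110570 × cos 2.47° = 5e-05 × 110570 × 0.9991 ≈ 5.5234 m.
Error at 76.94° = 5e-05° × 110570 × cos 76.94° ≈ 5.5285 × 0.2260 = 1.2493 m.
So the lower-latitude error exceeds the higher by 5.5234 − 1.2493 = 4.2741 m.

4 m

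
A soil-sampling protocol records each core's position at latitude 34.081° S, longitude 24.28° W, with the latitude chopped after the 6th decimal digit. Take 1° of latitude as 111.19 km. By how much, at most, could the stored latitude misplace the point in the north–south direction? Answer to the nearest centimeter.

11 centimeters

Truncating at 6 decimal places can drop up to a full unit in the last place, so the latitude may be off by as much as 1e-06°.
Along the meridian that is 1e-06° × 111190 m/° = 0.11119 m.
That is 0.11119 m = 11.119 cm.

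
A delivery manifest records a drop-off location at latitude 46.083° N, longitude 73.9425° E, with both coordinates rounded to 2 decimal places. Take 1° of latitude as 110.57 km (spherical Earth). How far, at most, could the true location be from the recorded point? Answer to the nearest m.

673 m

Rounding to 2 decimal places leaves each coordinate within ±0.005° of the true value.
North–south component: 0.005° × 110570 = 552.85 m.
East–west component at 46.083°: 0.005° × 110570 × cos 46.083° ≈ 0.005 × 76693.1 ≈ 383.465 m.
The two errors are perpendicular, so the maximum displacement is √(552.85² + 383.465²) ≈ 672.822 m.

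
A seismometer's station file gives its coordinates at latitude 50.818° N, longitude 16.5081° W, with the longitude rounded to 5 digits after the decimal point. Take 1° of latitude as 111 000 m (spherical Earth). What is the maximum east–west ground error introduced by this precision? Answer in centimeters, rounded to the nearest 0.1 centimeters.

Rounding to 5 decimal places leaves the longitude within ±5e-06° of the true value.
At latitude 50.818° a degree of longitude spans 111000 m × cos 50.818° = 111000 × 0.6318 ≈ 70128.2 m.
So at most 5e-06° × 70128.2 ≈ 0.350641 m east–west.
That is 0.350641 m = 35.064 cm.

35.1 centimeters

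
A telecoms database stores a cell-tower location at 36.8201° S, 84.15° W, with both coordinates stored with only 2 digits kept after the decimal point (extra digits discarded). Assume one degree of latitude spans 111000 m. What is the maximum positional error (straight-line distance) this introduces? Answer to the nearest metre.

1422 metres

Truncating at 2 decimal places can drop up to a full unit in the last place, so each coordinate may be off by as much as 0.01°.
N–S: 0.01° × 111000 m/° = 1110 m.
Longitude error → 0.01 × 111000 × cos 36.8201° = 0.01 × 111000 × 0.8005 ≈ 888.579 m.
Worst case both components are at the extreme and orthogonal: √(1110² + 888.579²) ≈ 1421.86 m.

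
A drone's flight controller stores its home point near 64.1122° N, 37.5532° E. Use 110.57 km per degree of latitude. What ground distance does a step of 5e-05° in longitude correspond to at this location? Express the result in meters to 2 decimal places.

2.41 meters

At 64.1122° a degree of longitude is 110570 × cos 64.1122° ≈ 48276 m, so 5e-05° corresponds to 2.4138 m.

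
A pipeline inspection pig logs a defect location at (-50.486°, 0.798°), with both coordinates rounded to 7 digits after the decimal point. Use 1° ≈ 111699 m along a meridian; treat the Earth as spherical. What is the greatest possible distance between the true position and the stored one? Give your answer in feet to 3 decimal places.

0.022 feet

Rounding to 7 decimal places leaves each coordinate within ±5e-08° of the true value.
North–south component: 5e-08° × 111699 = 0.00558495 m.
Longitude error → 5e-08 × 111699 × cos 50.486° = 5e-08 × 111699 × 0.6363 ≈ 0.00355352 m.
The two errors are perpendicular, so the maximum displacement is √(0.00558495² + 0.00355352²) ≈ 0.0066196 m.
In feet: 0.0066196 m ÷ 0.3048 ≈ 0.021718 ft.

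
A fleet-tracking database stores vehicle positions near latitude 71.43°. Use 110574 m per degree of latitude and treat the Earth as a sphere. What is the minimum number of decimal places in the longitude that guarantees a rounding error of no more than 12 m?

4 decimal places

At 71.43° one degree of longitude covers 110574 × cos 71.43° ≈ 110574 × 0.3185 ≈ 35213.7 m.
Rounding to N decimal places gives at most 0.5 × 10⁻ᴺ degrees of error, i.e. 0.5 × 10⁻ᴺ × 35213.7 m.
Setting 17606.9 × 10⁻ᴺ ≤ 12 gives 10ᴺ ≥ 1467, i.e. N ≥ 3.17.
At 3 places the error can reach 17.6 m, but 4 places keeps it to 1.76 m.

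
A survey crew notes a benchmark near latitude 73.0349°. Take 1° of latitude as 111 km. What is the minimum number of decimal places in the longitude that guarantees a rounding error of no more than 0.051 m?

6

At 73.0349° one degree of longitude covers 111000 × cos 73.0349° ≈ 111000 × 0.2918 ≈ 32388.6 m.
Rounding to N decimal places gives at most 0.5 × 10⁻ᴺ degrees of error, i.e. 0.5 × 10⁻ᴺ × 32388.6 m.
Need 0.5 × 32388.6 × 10⁻ᴺ ≤ 0.051 → 10⁻ᴺ ≤ 3.149e-06, so N ≥ 5.50.
At 5 places the error can reach 0.162 m, but 6 places keeps it to 0.0162 m.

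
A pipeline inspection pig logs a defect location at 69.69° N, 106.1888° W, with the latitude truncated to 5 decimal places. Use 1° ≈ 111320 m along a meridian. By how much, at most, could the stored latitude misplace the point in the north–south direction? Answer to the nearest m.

1 m

Truncating at 5 decimal places can drop up to a full unit in the last place, so the latitude may be off by as much as 1e-05°.
So the N–S error is at most 1e-05 × 111320 = 1.1132 m.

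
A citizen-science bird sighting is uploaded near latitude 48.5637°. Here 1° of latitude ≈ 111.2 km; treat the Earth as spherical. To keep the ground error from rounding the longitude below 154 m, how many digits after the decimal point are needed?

At 48.5637° one degree of longitude covers 111200 × cos 48.5637° ≈ 111200 × 0.6618 ≈ 73590.7 m.
Rounding to N decimal places gives at most 0.5 × 10⁻ᴺ degrees of error, i.e. 0.5 × 10⁻ᴺ × 73590.7 m.
Need 0.5 × 73590.7 × 10⁻ᴺ ≤ 154 → 10⁻ᴺ ≤ 4.185e-03, so N ≥ 2.38.
N = 2 would give 368 m (too coarse); N = 3 gives 36.8 m ≤ 154 m.

3 decimal places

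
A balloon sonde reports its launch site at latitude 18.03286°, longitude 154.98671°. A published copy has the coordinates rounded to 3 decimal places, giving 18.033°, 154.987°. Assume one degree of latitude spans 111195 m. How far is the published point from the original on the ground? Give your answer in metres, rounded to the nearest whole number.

34 metres

The latitude changed by -0.00014° and the longitude by -0.00029°.
North–south shift: -0.00014 × 111195 = -15.5673 m.
E–W at 18.033°: -0.00029° × 111195 × cos 18.033° = -0.00029 × 111195 × 0.9509 ≈ -30.6625 m.
Combined displacement = (15.5673² + 30.6625²)^½ ≈ 34.388 m.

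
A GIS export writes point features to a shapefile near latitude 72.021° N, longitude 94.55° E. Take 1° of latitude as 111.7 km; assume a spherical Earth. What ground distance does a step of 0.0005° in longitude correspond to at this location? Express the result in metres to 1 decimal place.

17.2 metres

0.0005° of longitude at 72.021° is 0.0005 × 111700 × cos 72.021° ≈ 0.0005 × 34478.3 = 17.2391 m.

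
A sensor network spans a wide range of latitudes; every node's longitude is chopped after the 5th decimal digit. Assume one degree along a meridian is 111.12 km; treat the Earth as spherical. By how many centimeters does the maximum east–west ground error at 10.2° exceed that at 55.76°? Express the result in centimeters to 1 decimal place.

Truncating at 5 decimal places can drop up to a full unit in the last place, so the longitude may be off by as much as 1e-05°.
At 10.2°: 1e-05° × 111120 × cos 10.2° = 1e-05 × 111120 × 0.9842 ≈ 1.0936 m.
At 55.76°: 1e-05° × 111120 × cos 55.76° = 1e-05 × 111120 × 0.5627 ≈ 0.62523 m.
Difference: 1.0936 − 0.62523 = 0.46841 m.
That is 0.46841 m = 46.841 cm.

46.8 centimeters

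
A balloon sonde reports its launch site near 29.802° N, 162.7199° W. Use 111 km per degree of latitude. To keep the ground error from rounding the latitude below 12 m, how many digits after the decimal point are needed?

4

One degree of latitude covers 111000 m.
N decimal places → at most half a unit in the last place, 0.5 × 10⁻ᴺ° = 111000/2 × 10⁻ᴺ m.
Setting 55500 × 10⁻ᴺ ≤ 12 gives 10ᴺ ≥ 4625, i.e. N ≥ 3.67.
So 4 decimal places suffice (5.55 m); 3 would allow up to 55.5 m.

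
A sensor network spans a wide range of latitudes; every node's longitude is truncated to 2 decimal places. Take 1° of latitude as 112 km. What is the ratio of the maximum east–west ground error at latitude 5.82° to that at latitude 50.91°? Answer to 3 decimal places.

Truncating at 2 decimal places can drop up to a full unit in the last place, so the longitude may be off by as much as 0.01°.
At 5.82°: 0.01° × 112000 × cos 5.82° = 0.01 × 112000 × 0.9948 ≈ 1114.2 m.
At 50.91°: 0.01° × 112000 × cos 50.91° = 0.01 × 112000 × 0.6305 ≈ 706.21 m.
Ratio: 1114.2 / 706.21 = cos 5.82° / cos 50.91° ≈ 1.5778.

1.578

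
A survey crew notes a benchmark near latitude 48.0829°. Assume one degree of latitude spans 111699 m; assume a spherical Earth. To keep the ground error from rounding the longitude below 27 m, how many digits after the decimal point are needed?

At 48.0829° one degree of longitude covers 111699 × cos 48.0829° ≈ 111699 × 0.6681 ≈ 74621 m.
With N decimal places the half-ulp bound is 0.5·10⁻ᴺ°, or 0.5·10⁻ᴺ × 74621 m on the ground.
Setting 37310.5 × 10⁻ᴺ ≤ 27 gives 10ᴺ ≥ 1382, i.e. N ≥ 3.14.
At 3 places the error can reach 37.3 m, but 4 places keeps it to 3.73 m.

4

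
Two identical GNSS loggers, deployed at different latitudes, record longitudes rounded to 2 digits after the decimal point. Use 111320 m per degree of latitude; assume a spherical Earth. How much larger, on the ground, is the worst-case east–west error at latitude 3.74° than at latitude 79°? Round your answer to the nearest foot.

1474 feet

Rounding to 2 decimal places leaves the longitude within ±0.005° of the true value.
Error at 3.74° = 0.005° × 111320 × cos 3.74° ≈ 556.6 × 0.9979 = 555.41 m.
Error at 79° = 0.005° × 111320 × cos 79° ≈ 556.6 × 0.1908 = 106.2 m.
So the lower-latitude error exceeds the higher by 555.41 − 106.2 = 449.21 m.
Converting: 449.21 m × 3.2808 ft/m ≈ 1473.8 ft.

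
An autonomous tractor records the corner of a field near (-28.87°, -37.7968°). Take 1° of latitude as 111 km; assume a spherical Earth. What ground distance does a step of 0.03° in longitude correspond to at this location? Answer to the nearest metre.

At 28.87° a degree of longitude is 111000 × cos 28.87° ≈ 97204.6 m, so 0.03° corresponds to 2916.14 m.

2916 metres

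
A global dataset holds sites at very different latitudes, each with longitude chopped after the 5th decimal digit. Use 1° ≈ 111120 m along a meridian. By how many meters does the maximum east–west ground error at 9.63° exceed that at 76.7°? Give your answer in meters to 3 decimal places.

Truncating at 5 decimal places can drop up to a full unit in the last place, so the longitude may be off by as much as 1e-05°.
Error at 9.63° = 1e-05° × 111120 × cos 9.63° ≈ 1.1112 × 0.9859 = 1.0955 m.
At 76.7°: 1e-05° × 111120 × cos 76.7° = 1e-05 × 111120 × 0.2300 ≈ 0.25563 m.
So the lower-latitude error exceeds the higher by 1.0955 − 0.25563 = 0.83991 m.

0.840 meters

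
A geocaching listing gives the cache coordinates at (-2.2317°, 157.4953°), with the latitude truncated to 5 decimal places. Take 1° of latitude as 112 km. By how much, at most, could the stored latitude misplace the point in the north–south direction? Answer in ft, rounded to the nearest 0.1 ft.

Truncating at 5 decimal places can drop up to a full unit in the last place, so the latitude may be off by as much as 1e-05°.
So the N–S error is at most 1e-05 × 112000 = 1.12 m.
In feet: 1.12 m ÷ 0.3048 ≈ 3.6745 ft.

3.7 ft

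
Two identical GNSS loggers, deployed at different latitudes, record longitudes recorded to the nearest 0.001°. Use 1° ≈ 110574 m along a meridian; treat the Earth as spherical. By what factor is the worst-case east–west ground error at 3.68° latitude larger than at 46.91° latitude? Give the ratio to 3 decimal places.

Rounding to 3 decimal places leaves the longitude within ±0.0005° of the true value.
At 3.68°: 0.0005° × 110574 × cos 3.68° = 0.0005 × 110574 × 0.9979 ≈ 55.173 m.
At 46.91°: 0.0005° × 110574 × cos 46.91° = 0.0005 × 110574 × 0.6831 ≈ 37.769 m.
The ratio reduces to cos 3.68° / cos 46.91° = 0.9979/0.6831 ≈ 1.4608.

1.461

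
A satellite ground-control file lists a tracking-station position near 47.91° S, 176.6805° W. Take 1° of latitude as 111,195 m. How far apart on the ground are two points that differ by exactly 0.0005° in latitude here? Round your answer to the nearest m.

56 m

0.0005° × 111195 m/° = 55.5975 m.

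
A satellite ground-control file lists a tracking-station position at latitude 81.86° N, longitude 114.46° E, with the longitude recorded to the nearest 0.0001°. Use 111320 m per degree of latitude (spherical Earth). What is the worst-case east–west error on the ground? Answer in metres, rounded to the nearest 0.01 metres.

0.79 metres

Rounding to 4 decimal places leaves the longitude within ±5e-05° of the true value.
At latitude 81.86° a degree of longitude spans 111320 m × cos 81.86° = 111320 × 0.1416 ≈ 15762.1 m.
Maximum E–W displacement: 5e-05 × 15762.1 = 0.788103 m.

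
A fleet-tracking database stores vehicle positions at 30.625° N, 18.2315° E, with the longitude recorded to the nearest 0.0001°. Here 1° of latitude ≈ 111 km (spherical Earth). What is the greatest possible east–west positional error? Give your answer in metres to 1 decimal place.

4.8 metres

Rounding to 4 decimal places leaves the longitude within ±5e-05° of the true value.
At latitude 30.625° a degree of longitude spans 111000 m × cos 30.625° = 111000 × 0.8605 ≈ 95517.7 m.
So at most 5e-05° × 95517.7 ≈ 4.77589 m east–west.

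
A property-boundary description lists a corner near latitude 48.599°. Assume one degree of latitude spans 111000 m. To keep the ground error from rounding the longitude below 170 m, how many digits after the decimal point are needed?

3 decimal places

At 48.599° one degree of longitude covers 111000 × cos 48.599° ≈ 111000 × 0.6613 ≈ 73407.1 m.
With N decimal places the half-ulp bound is 0.5·10⁻ᴺ°, or 0.5·10⁻ᴺ × 73407.1 m on the ground.
Need 0.5 × 73407.1 × 10⁻ᴺ ≤ 170 → 10⁻ᴺ ≤ 4.632e-03, so N ≥ 2.33.
So 3 decimal places suffice (36.7 m); 2 would allow up to 367 m.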